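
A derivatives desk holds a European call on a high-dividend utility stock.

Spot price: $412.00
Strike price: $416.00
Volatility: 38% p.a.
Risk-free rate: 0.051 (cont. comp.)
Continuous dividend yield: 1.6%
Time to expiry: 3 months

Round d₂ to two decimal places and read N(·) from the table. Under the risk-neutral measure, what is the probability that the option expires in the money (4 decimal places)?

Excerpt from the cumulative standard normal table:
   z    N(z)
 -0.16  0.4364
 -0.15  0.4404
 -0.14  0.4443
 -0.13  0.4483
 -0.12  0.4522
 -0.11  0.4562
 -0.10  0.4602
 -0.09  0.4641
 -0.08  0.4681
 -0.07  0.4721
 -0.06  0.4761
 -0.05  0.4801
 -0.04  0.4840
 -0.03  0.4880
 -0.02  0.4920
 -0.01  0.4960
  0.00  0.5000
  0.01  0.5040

0.4602

T = 0.25;  σ√T = 0.1900
d₁ = [ln(412/416) + (0.051 − 0.016 + 0.38²/2)·0.25] / 0.1900 = [-0.0097 + 0.0268] / 0.1900 = 0.0902 → 0.09
d₂ = d₁ − σ√T = 0.0902 − 0.1900 = -0.0998 → -0.10
Risk-neutral Pr[S_T > K] = N(d₂) = N(-0.10) = 0.4602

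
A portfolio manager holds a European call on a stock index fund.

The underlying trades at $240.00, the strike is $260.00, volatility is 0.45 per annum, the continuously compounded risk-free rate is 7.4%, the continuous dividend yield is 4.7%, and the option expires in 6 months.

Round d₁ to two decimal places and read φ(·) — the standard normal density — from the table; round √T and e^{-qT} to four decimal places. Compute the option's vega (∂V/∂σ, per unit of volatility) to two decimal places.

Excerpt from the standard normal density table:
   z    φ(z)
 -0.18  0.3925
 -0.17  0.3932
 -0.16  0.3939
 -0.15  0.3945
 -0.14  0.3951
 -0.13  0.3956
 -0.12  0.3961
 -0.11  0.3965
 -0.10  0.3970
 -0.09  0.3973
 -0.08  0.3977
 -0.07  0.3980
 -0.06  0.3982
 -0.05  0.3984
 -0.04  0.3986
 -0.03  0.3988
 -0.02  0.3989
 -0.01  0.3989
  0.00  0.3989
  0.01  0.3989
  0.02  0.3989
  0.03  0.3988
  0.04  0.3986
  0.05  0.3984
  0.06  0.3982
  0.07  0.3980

66.04

T = 0.5;  σ√T = 0.3182
ln(S/K) + (r − q + σ²/2)T = ln(240/260) + (0.074 − 0.047 + 0.45²/2)·0.5 = -0.0800 + 0.0641 = -0.0159
d₁ = -0.0159 / 0.3182 = -0.0500 → -0.05
√T = √0.5 = 0.7071
φ(d₁) = φ(-0.05) = 0.3984
e^(−qT) = e^(−0.047·0.5) = 0.9768
vega = S·e^(−qT)·φ(d₁)·√T = 240·0.9768·0.3984·0.7071 = 66.0415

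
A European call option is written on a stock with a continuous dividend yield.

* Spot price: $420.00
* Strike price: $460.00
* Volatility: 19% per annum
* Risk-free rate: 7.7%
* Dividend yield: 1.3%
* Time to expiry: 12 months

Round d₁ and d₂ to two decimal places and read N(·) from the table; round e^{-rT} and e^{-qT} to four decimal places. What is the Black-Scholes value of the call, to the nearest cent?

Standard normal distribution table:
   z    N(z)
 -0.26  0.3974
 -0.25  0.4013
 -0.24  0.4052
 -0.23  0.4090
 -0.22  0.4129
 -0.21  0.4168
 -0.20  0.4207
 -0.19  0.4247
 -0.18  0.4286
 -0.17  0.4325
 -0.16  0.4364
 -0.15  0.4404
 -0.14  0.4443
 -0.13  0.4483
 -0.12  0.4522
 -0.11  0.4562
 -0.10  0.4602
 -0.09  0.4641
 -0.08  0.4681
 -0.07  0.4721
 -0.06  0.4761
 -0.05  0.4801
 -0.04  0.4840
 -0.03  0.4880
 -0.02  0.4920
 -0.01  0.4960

$26.46

T = 1;  σ√T = 0.1900
d₁ = [ln(420/460) + (0.077 − 0.013 + ½·0.19²)·1] / (σ√T) = (-0.0910 + 0.0820) / 0.1900 = -0.0470 which rounds to -0.05
d₂ = -0.0470 − 0.1900 = -0.2370 which rounds to -0.24
e^(−qT) = e^(−0.013·1) = 0.9871;  e^(−rT) = e^(−0.077·1) = 0.9259
N(d₁) = N(-0.05) = 0.4801;  N(d₂) = N(-0.24) = 0.4052
C = 420·0.9871·0.4801 − 460·0.9259·0.4052 = 199.0408 − 172.5804 = 26.4605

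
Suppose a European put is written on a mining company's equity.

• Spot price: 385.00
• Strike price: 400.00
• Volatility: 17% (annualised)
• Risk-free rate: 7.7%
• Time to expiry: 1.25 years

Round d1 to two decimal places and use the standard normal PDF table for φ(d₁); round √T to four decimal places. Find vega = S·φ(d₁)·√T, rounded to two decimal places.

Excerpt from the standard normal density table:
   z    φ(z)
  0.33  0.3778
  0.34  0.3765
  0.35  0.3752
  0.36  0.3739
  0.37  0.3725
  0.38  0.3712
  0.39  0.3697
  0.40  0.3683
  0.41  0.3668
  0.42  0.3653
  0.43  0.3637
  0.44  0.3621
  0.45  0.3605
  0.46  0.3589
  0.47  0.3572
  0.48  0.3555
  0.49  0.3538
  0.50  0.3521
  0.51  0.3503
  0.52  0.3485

158.53

σ√T = 0.17 × 1.1180 = 0.1901
d₁ = [ln(385/400) + (0.077 + 0.17²/2)·1.25] / 0.1901 = [-0.0382 + 0.1143] / 0.1901 = 0.4003 → 0.40
√T = √1.25 = 1.1180
φ(d₁) = φ(0.40) = 0.3683
vega = S·φ(d₁)·√T = 385·0.3683·1.1180 = 158.5274
(Vega is the same for a European call and put with the same parameters.)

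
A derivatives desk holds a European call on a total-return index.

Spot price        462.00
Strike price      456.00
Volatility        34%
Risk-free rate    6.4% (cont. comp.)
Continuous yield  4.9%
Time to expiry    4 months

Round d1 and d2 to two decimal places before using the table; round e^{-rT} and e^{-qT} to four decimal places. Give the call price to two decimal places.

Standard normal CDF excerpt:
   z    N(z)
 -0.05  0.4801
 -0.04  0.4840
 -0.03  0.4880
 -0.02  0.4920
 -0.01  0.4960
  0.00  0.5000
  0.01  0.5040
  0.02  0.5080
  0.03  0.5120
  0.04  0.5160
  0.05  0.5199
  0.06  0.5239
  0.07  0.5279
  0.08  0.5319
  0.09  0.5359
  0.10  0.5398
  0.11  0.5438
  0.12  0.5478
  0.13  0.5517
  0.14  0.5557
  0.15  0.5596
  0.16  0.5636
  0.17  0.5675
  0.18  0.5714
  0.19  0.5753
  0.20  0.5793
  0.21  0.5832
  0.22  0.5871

σ√T = 0.34 × 0.5774 = 0.1963
d₁ = [ln(462/456) + (0.064 − 0.049 + 0.34²/2)·0.3333] / 0.1963 = [0.0131 + 0.0243] / 0.1963 = 0.1902 ⇒ 0.19
d₂ = d₁ − σ√T = 0.1902 − 0.1963 = -0.0061 ⇒ -0.01
e^(−qT) = e^(−0.049·0.3333) = 0.9838;  e^(−rT) = e^(−0.064·0.3333) = 0.9789
N(d₁) = N(0.19) = 0.5753;  N(d₂) = N(-0.01) = 0.4960
C = 462·0.9838·0.5753 − 456·0.9789·0.4960 = 261.4828 − 221.4037 = 40.0791

40.08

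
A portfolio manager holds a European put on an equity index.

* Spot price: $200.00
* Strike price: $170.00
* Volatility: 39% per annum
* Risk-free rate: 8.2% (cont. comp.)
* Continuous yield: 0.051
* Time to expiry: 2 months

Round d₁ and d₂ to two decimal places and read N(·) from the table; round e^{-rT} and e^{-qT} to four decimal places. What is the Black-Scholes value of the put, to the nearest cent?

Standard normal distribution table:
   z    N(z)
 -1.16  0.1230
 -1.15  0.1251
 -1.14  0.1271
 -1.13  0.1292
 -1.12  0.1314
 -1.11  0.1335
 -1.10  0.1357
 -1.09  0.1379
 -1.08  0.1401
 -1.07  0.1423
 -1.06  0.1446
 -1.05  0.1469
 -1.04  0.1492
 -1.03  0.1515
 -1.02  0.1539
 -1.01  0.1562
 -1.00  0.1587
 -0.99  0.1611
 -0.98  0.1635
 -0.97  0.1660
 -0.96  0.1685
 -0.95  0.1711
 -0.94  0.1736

$2.22

σ√T = 0.39·√0.1667 = 0.1592
d₁ = [ln(200/170) + (0.082 − 0.051 + ½·0.39²)·0.1667] / (σ√T) = (0.1625 + 0.0178) / 0.1592 = 1.1328 ⇒ 1.13
d₂ = 1.1328 − 0.1592 = 0.9736 ⇒ 0.97
e^(−qT) = e^(−0.051·0.1667) = 0.9915;  e^(−rT) = e^(−0.082·0.1667) = 0.9864
N(−d₂) = N(-0.97) = 0.1660;  N(−d₁) = N(-1.13) = 0.1292
P = 170·0.9864·0.1660 − 200·0.9915·0.1292 = 27.8362 − 25.6204 = 2.2158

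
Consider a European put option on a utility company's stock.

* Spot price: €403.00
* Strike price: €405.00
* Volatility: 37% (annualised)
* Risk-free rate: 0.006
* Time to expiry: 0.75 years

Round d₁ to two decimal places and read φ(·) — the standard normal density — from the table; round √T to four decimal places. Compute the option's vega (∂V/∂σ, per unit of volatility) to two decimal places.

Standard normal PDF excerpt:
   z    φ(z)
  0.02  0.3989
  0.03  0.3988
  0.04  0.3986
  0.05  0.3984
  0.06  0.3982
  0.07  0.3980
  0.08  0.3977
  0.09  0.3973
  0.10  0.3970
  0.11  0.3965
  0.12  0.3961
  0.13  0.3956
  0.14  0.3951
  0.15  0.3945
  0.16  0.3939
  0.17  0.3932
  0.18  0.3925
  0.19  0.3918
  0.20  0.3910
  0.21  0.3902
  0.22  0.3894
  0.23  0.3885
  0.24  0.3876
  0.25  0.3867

137.47

σ√T = 0.37·√0.75 = 0.3204
d₁ = [ln(403/405) + (0.006 + ½·0.37²)·0.75] / (σ√T) = (-0.0050 + 0.0558) / 0.3204 = 0.1588 which rounds to 0.16
√T = √0.75 = 0.8660
φ(d₁) = φ(0.16) = 0.3939
vega = S·φ(d₁)·√T = 403·0.3939·0.8660 = 137.4703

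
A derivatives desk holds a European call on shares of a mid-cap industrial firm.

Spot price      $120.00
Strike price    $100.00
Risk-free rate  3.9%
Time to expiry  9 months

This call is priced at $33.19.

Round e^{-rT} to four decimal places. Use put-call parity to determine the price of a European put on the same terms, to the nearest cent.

$10.31

e^(−rT) = e^(−0.039·0.75) = 0.9712
Put-call parity: C − P = S − K·e^(−rT) = 120 − 100·0.9712 = 120 − 97.1200 = 22.8800
P = C − (C − P) = 33.19 − (22.8800) = 10.3100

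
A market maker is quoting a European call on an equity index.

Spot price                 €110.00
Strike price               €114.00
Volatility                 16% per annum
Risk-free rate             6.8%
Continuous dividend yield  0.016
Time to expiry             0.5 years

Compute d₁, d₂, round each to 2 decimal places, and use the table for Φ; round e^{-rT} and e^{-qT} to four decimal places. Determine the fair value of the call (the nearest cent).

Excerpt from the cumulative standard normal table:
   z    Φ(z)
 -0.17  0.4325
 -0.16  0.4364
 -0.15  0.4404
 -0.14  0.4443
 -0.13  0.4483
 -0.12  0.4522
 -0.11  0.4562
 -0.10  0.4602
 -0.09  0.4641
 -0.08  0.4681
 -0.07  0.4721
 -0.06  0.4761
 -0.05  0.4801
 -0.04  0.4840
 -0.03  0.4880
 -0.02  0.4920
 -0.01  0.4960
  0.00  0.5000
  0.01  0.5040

€4.29

σ√T = 0.16 × 0.7071 = 0.1131
d₁ = [ln(110/114) + (0.068 − 0.016 + 0.16²/2)·0.5] / 0.1131 = [-0.0357 + 0.0324] / 0.1131 = -0.0293 ⇒ -0.03
d₂ = d₁ − σ√T = -0.0293 − 0.1131 = -0.1425 ⇒ -0.14
exp(−qT) = exp(−0.016·0.5) = 0.9920;  exp(−rT) = exp(−0.068·0.5) = 0.9666
C = 110·0.9920·N(-0.03) − 114·0.9666·N(-0.14) = 110·0.9920·0.4880 − 114·0.9666·0.4443 = 53.2506 − 48.9585 = 4.2921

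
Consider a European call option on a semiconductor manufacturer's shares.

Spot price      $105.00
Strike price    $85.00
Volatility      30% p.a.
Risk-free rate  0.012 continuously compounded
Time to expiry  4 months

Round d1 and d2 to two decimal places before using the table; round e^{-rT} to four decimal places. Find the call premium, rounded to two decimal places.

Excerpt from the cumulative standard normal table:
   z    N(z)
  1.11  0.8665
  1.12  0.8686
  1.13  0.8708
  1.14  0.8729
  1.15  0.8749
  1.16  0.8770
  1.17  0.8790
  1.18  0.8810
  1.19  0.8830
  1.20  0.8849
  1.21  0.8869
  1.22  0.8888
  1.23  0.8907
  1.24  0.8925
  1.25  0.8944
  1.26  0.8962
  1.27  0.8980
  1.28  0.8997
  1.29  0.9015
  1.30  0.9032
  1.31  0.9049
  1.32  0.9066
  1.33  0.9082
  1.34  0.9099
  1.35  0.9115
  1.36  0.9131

T = 0.3333;  σ√T = 0.1732
d₁ = [ln(105/85) + (0.012 + 0.3²/2)·0.3333] / 0.1732 = [0.2113 + 0.0190] / 0.1732 = 1.3297 which rounds to 1.33
d₂ = d₁ − σ√T = 1.3297 − 0.1732 = 1.1565 which rounds to 1.16
exp(−rT) = exp(−0.012·0.3333) = 0.9960
N(d₁) = N(1.33) = 0.9082;  N(d₂) = N(1.16) = 0.8770
C = 105·0.9082 − 85·0.9960·0.8770 = 95.3610 − 74.2468 = 21.1142

$21.11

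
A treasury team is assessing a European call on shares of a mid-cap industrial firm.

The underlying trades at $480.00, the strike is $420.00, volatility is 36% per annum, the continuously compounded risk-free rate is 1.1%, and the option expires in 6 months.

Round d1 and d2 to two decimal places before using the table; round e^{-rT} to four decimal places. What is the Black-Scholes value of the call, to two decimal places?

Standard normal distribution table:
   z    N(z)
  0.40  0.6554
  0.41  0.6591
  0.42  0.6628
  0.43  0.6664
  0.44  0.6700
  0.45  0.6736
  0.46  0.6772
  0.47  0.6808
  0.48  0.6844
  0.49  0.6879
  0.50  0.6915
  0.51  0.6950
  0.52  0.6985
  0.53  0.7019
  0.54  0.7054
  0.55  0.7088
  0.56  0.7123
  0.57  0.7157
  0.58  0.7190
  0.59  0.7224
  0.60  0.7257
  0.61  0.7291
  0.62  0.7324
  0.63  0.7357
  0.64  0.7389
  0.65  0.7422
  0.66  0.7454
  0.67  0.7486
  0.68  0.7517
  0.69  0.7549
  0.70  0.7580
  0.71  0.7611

σ√T = 0.36·√0.5 = 0.2546
d₁ = [ln(480/420) + (0.011 + 0.36²/2)·0.5] / 0.2546 = [0.1335 + 0.0379] / 0.2546 = 0.6734 which rounds to 0.67
d₂ = d₁ − σ√T = 0.6734 − 0.2546 = 0.4189 which rounds to 0.42
exp(−rT) = exp(−0.011·0.5) = 0.9945
C = 480·N(0.67) − 420·0.9945·N(0.42) = 480·0.7486 − 420·0.9945·0.6628 = 359.3280 − 276.8449 = 82.4831

$82.48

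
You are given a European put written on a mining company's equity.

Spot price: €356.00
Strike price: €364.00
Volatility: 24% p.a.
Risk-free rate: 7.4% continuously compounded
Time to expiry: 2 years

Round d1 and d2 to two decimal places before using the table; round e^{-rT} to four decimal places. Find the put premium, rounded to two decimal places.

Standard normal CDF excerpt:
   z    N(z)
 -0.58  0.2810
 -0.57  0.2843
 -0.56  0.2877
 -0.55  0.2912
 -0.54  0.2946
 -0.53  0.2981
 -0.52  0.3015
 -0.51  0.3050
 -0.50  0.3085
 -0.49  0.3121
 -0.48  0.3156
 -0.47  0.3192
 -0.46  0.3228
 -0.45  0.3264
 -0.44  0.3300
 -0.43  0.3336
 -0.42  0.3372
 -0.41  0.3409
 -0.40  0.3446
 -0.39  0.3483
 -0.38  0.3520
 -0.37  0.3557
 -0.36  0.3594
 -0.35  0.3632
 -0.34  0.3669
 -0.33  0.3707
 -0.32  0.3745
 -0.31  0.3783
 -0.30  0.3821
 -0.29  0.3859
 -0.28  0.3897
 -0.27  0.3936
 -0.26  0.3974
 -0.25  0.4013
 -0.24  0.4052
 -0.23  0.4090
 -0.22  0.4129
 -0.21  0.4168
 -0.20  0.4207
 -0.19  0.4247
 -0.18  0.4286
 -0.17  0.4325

T = 2;  σ√T = 0.3394
d₁ = [ln(356/364) + (0.074 + ½·0.24²)·2] / (σ√T) = (-0.0222 + 0.2056) / 0.3394 = 0.5403 ≈ 0.54
d₂ = 0.5403 − 0.3394 = 0.2009 ≈ 0.20
e^(−rT) = e^(−0.074·2) = 0.8624
N(−d₂) = N(-0.20) = 0.4207;  N(−d₁) = N(-0.54) = 0.2946
P = 364·0.8624·0.4207 − 356·0.2946 = 132.0635 − 104.8776 = 27.1859

€27.19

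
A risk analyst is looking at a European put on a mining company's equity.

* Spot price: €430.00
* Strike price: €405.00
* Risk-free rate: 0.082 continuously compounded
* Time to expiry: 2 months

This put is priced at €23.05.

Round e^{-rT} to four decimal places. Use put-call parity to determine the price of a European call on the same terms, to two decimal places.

€53.56

e^(−rT) = e^(−0.082·0.1667) = 0.9864
Put-call parity: C − P = S − K·e^(−rT) = 430 − 405·0.9864 = 430 − 399.4920 = 30.5080
C = P + (C − P) = 23.05 + (30.5080) = 53.5580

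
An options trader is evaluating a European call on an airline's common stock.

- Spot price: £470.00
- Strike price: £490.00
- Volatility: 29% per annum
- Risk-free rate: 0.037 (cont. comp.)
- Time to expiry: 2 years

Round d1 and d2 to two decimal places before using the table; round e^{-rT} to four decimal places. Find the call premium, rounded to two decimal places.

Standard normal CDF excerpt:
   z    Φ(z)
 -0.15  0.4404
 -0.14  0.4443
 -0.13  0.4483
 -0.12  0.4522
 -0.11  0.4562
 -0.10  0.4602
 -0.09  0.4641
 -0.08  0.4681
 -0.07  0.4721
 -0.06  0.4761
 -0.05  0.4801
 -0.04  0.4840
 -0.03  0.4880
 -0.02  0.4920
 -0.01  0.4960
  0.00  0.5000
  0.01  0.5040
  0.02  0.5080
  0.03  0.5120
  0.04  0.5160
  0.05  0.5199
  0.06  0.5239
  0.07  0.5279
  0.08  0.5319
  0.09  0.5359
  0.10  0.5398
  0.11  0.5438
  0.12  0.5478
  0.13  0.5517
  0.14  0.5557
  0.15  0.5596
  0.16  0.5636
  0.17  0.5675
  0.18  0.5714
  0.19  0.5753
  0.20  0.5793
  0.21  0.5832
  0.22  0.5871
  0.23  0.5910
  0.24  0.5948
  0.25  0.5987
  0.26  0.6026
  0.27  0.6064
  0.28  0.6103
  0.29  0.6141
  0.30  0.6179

£82.84

σ√T = 0.29·√2 = 0.4101
d₁ = [ln(470/490) + (0.037 + 0.29²/2)·2] / 0.4101 = [-0.0417 + 0.1581] / 0.4101 = 0.2839 ⇒ 0.28
d₂ = d₁ − σ√T = 0.2839 − 0.4101 = -0.1262 ⇒ -0.13
e^(−rT) = e^(−0.037·2) = 0.9287
N(d₁) = N(0.28) = 0.6103;  N(d₂) = N(-0.13) = 0.4483
C = 470·0.6103 − 490·0.9287·0.4483 = 286.8410 − 204.0047 = 82.8363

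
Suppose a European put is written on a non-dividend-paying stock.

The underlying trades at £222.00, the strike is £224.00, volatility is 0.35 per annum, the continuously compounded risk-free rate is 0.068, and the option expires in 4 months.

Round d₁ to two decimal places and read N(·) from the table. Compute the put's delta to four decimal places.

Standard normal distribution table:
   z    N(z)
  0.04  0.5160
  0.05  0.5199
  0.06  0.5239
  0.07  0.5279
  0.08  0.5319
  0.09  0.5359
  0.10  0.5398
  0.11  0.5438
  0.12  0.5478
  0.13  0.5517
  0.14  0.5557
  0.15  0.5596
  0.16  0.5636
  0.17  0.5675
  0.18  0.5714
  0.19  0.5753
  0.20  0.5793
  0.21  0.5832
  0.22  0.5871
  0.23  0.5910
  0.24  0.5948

T = 0.3333;  σ√T = 0.2021
ln(S/K) + (r + σ²/2)T = ln(222/224) + (0.068 + 0.35²/2)·0.3333 = -0.0090 + 0.0431 = 0.0341
d₁ = 0.0341 / 0.2021 = 0.1688 ⇒ 0.17
N(d₁) = N(0.17) = 0.5675
Δ_put = N(d₁) − 1 = 0.5675 − 1 = -0.4325

-0.4325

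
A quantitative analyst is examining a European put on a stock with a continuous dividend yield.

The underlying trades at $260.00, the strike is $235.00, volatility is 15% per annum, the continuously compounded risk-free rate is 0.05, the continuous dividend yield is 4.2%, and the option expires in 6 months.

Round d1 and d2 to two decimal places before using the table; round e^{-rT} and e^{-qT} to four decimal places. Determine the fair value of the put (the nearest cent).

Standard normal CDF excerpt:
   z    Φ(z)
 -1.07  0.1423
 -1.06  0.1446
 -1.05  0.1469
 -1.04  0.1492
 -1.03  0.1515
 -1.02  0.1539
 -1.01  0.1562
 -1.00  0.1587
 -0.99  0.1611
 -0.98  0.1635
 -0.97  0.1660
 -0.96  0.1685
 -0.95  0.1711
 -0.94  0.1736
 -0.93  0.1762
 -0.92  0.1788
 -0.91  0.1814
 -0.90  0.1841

$1.80

σ√T = 0.15·√0.5 = 0.1061
d₁ = [ln(260/235) + (0.05 − 0.042 + 0.15²/2)·0.5] / 0.1061 = [0.1011 + 0.0096] / 0.1061 = 1.0439 ⇒ 1.04
d₂ = d₁ − σ√T = 1.0439 − 0.1061 = 0.9378 ⇒ 0.94
e^(−qT) = e^(−0.042·0.5) = 0.9792;  e^(−rT) = e^(−0.05·0.5) = 0.9753
N(−d₂) = N(-0.94) = 0.1736;  N(−d₁) = N(-1.04) = 0.1492
P = 235·0.9753·0.1736 − 260·0.9792·0.1492 = 39.7883 − 37.9851 = 1.8032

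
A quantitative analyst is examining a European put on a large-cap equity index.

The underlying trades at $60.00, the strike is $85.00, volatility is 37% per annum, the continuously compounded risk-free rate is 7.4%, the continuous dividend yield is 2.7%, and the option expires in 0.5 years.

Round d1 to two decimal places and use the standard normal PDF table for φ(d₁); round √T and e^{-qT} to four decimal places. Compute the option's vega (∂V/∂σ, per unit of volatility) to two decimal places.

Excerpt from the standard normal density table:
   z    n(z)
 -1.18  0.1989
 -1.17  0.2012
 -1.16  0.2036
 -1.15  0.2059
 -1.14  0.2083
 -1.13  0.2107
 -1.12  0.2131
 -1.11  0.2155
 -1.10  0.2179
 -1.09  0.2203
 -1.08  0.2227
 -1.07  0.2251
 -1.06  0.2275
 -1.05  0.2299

σ√T = 0.37 × 0.7071 = 0.2616
d₁ = [ln(60/85) + (0.074 − 0.027 + ½·0.37²)·0.5] / (σ√T) = (-0.3483 + 0.0577) / 0.2616 = -1.1107 which rounds to -1.11
√T = √0.5 = 0.7071
φ(d₁) = φ(-1.11) = 0.2155
e^(−qT) = e^(−0.027·0.5) = 0.9866
vega = S·e^(−qT)·φ(d₁)·√T = 60·0.9866·0.2155·0.7071 = 9.0203
(Call and put vega coincide under Black-Scholes.)

9.02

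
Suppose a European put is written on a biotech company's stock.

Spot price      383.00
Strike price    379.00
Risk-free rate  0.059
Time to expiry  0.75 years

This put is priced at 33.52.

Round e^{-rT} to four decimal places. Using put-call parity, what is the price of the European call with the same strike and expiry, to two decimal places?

53.93

exp(−rT) = exp(−0.059·0.75) = 0.9567
Put-call parity: C − P = S − K·e^(−rT) = 383 − 379·0.9567 = 383 − 362.5893 = 20.4107
C = P + (C − P) = 33.52 + (20.4107) = 53.9307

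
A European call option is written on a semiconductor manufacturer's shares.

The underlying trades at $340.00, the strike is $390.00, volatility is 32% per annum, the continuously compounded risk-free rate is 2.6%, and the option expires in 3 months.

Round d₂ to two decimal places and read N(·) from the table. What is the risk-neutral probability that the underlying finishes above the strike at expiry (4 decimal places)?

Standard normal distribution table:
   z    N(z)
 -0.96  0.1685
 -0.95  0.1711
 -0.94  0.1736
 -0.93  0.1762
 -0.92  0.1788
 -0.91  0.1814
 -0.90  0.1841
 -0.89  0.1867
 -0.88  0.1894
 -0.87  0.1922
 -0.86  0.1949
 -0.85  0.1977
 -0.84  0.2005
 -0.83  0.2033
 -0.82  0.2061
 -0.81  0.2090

0.1841

T = 0.25;  σ√T = 0.1600
d₁ = [ln(340/390) + (0.026 + 0.32²/2)·0.25] / 0.1600 = [-0.1372 + 0.0193] / 0.1600 = -0.7369 ≈ -0.74
d₂ = d₁ − σ√T = -0.7369 − 0.1600 = -0.8969 ≈ -0.90
Risk-neutral Pr[S_T > K] = N(d₂) = N(-0.90) = 0.1841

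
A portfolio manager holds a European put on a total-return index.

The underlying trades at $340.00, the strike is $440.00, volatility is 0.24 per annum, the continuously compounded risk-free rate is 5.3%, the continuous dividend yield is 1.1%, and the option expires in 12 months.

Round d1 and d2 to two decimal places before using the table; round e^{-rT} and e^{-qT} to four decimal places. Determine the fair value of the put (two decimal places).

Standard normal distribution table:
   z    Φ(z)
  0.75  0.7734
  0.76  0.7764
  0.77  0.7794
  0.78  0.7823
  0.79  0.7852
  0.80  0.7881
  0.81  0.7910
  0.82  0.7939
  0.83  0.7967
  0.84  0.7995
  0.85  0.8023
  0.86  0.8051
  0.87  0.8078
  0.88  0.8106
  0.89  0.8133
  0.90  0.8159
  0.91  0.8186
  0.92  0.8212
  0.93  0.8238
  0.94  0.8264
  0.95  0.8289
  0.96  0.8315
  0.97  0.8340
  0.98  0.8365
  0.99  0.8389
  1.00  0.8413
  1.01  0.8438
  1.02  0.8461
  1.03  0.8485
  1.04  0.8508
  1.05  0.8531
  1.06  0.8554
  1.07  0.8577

$89.99

σ√T = 0.24·√1 = 0.2400
d₁ = [ln(340/440) + (0.053 − 0.011 + 0.24²/2)·1] / 0.2400 = [-0.2578 + 0.0708] / 0.2400 = -0.7793 ⇒ -0.78
d₂ = d₁ − σ√T = -0.7793 − 0.2400 = -1.0193 ⇒ -1.02
e^(−qT) = e^(−0.011·1) = 0.9891;  e^(−rT) = e^(−0.053·1) = 0.9484
N(−d₂) = N(1.02) = 0.8461;  N(−d₁) = N(0.78) = 0.7823
P = 440·0.9484·0.8461 − 340·0.9891·0.7823 = 353.0741 − 263.0828 = 89.9913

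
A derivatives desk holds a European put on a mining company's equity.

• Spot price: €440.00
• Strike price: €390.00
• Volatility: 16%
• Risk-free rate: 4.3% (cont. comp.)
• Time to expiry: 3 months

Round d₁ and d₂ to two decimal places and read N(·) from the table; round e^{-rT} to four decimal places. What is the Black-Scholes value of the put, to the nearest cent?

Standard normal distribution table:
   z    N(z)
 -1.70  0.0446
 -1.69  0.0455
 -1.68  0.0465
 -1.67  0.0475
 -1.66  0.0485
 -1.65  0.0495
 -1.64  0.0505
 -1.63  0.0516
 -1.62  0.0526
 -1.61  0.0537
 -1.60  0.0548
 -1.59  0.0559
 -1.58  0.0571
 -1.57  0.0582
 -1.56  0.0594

σ√T = 0.16 × 0.5000 = 0.0800
d₁ = [ln(440/390) + (0.043 + 0.16²/2)·0.25] / 0.0800 = [0.1206 + 0.0139] / 0.0800 = 1.6822 → 1.68
d₂ = d₁ − σ√T = 1.6822 − 0.0800 = 1.6022 → 1.60
e^(−rT) = e^(−0.043·0.25) = 0.9893
N(−d₂) = N(-1.60) = 0.0548;  N(−d₁) = N(-1.68) = 0.0465
P = 390·0.9893·0.0548 − 440·0.0465 = 21.1433 − 20.4600 = 0.6833

€0.68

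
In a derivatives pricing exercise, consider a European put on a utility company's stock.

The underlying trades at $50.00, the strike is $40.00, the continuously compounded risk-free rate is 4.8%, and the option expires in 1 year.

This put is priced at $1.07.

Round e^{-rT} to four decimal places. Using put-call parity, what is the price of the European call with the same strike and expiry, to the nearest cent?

e^(−rT) = e^(−0.048·1) = 0.9531
Put-call parity: C − P = S − K·e^(−rT) = 50 − 40·0.9531 = 50 − 38.1240 = 11.8760
C = P + (C − P) = 1.07 + (11.8760) = 12.9460

$12.95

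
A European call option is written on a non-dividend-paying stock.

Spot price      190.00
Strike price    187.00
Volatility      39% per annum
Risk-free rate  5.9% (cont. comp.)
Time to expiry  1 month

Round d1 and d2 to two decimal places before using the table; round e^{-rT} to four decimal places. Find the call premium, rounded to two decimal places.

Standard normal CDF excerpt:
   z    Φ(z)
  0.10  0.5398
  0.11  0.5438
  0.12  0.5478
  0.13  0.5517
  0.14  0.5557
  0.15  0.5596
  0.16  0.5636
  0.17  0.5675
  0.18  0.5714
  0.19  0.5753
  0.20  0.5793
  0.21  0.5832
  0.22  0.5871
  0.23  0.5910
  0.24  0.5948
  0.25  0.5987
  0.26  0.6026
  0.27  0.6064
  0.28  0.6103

T = 0.08333;  σ√T = 0.1126
ln(S/K) + (r + σ²/2)T = ln(190/187) + (0.059 + 0.39²/2)·0.08333 = 0.0159 + 0.0113 = 0.0272
d₁ = 0.0272 / 0.1126 = 0.2413 ≈ 0.24
d₂ = d₁ − σ√T = 0.2413 − 0.1126 = 0.1287 ≈ 0.13
exp(−rT) = exp(−0.059·0.08333) = 0.9951
N(d₁) = N(0.24) = 0.5948;  N(d₂) = N(0.13) = 0.5517
C = 190·0.5948 − 187·0.9951·0.5517 = 113.0120 − 102.6624 = 10.3496

10.35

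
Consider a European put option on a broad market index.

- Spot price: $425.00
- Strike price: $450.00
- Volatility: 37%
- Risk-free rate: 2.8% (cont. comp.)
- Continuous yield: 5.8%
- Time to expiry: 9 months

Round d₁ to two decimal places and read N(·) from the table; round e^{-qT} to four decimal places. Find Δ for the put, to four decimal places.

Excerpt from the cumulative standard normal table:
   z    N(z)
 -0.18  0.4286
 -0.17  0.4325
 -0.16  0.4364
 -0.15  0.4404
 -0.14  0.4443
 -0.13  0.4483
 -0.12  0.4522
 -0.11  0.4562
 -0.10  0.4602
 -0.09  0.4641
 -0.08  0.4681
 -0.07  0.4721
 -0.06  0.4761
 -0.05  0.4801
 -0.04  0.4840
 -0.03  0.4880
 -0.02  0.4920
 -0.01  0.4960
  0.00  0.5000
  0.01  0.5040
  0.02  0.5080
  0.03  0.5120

-0.5131

σ√T = 0.37·√0.75 = 0.3204
ln(S/K) + (r − q + σ²/2)T = ln(425/450) + (0.028 − 0.058 + 0.37²/2)·0.75 = -0.0572 + 0.0288 = -0.0283
d₁ = -0.0283 / 0.3204 = -0.0884 → -0.09
N(d₁) = N(-0.09) = 0.4641
Δ_put = exp(−qT)·(N(d₁) − 1) = 0.9574·(0.4641 − 1) = -0.5131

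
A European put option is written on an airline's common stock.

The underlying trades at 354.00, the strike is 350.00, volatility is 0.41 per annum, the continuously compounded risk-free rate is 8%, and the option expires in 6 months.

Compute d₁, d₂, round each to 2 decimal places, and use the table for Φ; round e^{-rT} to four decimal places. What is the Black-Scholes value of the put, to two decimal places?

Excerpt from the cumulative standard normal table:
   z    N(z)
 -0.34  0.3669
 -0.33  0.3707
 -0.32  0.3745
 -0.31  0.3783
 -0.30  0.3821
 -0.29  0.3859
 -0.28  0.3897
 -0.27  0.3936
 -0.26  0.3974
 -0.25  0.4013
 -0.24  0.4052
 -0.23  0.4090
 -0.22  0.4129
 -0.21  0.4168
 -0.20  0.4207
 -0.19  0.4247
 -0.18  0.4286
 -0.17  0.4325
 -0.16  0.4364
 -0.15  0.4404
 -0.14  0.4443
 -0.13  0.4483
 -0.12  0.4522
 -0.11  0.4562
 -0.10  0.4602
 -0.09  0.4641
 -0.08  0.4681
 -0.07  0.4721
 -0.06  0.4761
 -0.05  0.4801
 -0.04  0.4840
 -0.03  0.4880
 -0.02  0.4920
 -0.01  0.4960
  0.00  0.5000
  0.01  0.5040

31.53

T = 0.5;  σ√T = 0.2899
d₁ = [ln(354/350) + (0.08 + ½·0.41²)·0.5] / (σ√T) = (0.0114 + 0.0820) / 0.2899 = 0.3221 → 0.32
d₂ = 0.3221 − 0.2899 = 0.0322 → 0.03
exp(−rT) = exp(−0.08·0.5) = 0.9608
N(−d₂) = N(-0.03) = 0.4880;  N(−d₁) = N(-0.32) = 0.3745
P = 350·0.9608·0.4880 − 354·0.3745 = 164.1046 − 132.5730 = 31.5316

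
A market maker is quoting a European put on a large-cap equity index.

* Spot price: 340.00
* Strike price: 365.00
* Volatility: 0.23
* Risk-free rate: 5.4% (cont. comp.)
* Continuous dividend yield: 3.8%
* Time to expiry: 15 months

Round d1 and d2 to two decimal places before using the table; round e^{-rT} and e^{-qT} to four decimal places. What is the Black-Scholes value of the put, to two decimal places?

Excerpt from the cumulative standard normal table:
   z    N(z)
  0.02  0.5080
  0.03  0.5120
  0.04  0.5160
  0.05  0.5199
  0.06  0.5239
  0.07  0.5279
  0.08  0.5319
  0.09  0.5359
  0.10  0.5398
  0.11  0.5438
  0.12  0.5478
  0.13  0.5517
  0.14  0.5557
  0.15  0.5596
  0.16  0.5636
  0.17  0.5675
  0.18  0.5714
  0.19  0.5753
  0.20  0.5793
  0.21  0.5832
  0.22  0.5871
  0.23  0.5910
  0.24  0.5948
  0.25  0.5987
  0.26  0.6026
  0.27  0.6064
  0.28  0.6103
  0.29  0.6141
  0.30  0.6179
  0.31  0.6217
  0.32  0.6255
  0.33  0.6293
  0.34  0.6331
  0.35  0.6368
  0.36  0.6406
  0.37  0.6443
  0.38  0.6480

σ√T = 0.23 × 1.1180 = 0.2571
d₁ = [ln(340/365) + (0.054 − 0.038 + 0.23²/2)·1.25] / 0.2571 = [-0.0710 + 0.0531] / 0.2571 = -0.0696 → -0.07
d₂ = d₁ − σ√T = -0.0696 − 0.2571 = -0.3267 → -0.33
e^(−qT) = e^(−0.038·1.25) = 0.9536;  e^(−rT) = e^(−0.054·1.25) = 0.9347
N(−d₂) = N(0.33) = 0.6293;  N(−d₁) = N(0.07) = 0.5279
P = 365·0.9347·0.6293 − 340·0.9536·0.5279 = 214.6954 − 171.1578 = 43.5376

43.54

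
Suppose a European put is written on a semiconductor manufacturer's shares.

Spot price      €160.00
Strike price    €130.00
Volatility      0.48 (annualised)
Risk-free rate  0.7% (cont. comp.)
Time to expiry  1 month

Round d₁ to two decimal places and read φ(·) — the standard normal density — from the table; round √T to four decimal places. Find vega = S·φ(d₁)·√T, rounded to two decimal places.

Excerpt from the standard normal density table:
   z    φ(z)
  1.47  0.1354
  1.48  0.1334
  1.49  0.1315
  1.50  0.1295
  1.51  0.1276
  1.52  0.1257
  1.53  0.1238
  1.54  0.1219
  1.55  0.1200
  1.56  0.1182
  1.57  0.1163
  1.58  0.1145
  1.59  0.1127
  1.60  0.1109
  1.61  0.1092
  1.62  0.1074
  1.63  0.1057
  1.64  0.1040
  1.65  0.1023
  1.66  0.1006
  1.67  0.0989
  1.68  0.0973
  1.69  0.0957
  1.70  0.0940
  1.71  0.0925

5.37

σ√T = 0.48·√0.08333 = 0.1386
ln(S/K) + (r + σ²/2)T = ln(160/130) + (0.007 + 0.48²/2)·0.08333 = 0.2076 + 0.0102 = 0.2178
d₁ = 0.2178 / 0.1386 = 1.5720 → 1.57
√T = √0.08333 = 0.2887
φ(d₁) = φ(1.57) = 0.1163
vega = S·φ(d₁)·√T = 160·0.1163·0.2887 = 5.3721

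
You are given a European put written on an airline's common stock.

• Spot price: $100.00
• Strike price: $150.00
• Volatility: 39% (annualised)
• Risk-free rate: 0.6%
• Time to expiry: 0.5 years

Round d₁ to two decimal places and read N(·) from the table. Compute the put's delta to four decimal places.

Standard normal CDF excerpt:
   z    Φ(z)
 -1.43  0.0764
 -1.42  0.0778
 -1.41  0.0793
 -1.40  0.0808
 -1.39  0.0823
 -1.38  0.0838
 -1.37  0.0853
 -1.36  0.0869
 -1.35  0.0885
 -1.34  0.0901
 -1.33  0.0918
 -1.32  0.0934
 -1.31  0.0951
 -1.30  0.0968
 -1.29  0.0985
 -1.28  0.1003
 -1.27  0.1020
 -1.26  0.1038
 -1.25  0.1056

σ√T = 0.39·√0.5 = 0.2758
ln(S/K) + (r + σ²/2)T = ln(100/150) + (0.006 + 0.39²/2)·0.5 = -0.4055 + 0.0410 = -0.3644
d₁ = -0.3644 / 0.2758 = -1.3215 → -1.32
N(d₁) = N(-1.32) = 0.0934
Δ_put = N(d₁) − 1 = 0.0934 − 1 = -0.9066

-0.9066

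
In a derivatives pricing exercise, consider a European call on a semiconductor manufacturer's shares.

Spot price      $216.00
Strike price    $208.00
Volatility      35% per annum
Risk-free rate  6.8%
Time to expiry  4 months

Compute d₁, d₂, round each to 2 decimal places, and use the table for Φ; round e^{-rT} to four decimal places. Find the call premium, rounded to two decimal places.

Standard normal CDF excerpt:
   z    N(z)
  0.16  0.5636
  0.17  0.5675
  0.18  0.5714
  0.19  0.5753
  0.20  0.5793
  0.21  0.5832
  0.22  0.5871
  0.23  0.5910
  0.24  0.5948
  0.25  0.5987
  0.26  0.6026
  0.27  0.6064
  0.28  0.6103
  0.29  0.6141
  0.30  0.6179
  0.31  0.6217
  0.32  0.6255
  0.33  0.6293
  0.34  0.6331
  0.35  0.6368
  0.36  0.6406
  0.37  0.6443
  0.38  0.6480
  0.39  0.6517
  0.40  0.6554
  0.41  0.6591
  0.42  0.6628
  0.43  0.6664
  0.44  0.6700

$23.77

σ√T = 0.35 × 0.5774 = 0.2021
ln(S/K) + (r + σ²/2)T = ln(216/208) + (0.068 + 0.35²/2)·0.3333 = 0.0377 + 0.0431 = 0.0808
d₁ = 0.0808 / 0.2021 = 0.4000 which rounds to 0.40
d₂ = d₁ − σ√T = 0.4000 − 0.2021 = 0.1979 which rounds to 0.20
exp(−rT) = exp(−0.068·0.3333) = 0.9776
N(d₁) = N(0.40) = 0.6554;  N(d₂) = N(0.20) = 0.5793
C = 216·0.6554 − 208·0.9776·0.5793 = 141.5664 − 117.7953 = 23.7711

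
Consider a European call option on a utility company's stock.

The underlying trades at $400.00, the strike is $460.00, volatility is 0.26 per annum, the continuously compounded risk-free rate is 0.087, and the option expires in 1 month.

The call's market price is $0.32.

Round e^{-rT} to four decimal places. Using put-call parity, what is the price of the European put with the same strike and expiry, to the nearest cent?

e^(−rT) = e^(−0.087·0.08333) = 0.9928
Put-call parity: C − P = S − K·e^(−rT) = 400 − 460·0.9928 = 400 − 456.6880 = -56.6880
P = C − (C − P) = 0.32 − (-56.6880) = 57.0080

$57.01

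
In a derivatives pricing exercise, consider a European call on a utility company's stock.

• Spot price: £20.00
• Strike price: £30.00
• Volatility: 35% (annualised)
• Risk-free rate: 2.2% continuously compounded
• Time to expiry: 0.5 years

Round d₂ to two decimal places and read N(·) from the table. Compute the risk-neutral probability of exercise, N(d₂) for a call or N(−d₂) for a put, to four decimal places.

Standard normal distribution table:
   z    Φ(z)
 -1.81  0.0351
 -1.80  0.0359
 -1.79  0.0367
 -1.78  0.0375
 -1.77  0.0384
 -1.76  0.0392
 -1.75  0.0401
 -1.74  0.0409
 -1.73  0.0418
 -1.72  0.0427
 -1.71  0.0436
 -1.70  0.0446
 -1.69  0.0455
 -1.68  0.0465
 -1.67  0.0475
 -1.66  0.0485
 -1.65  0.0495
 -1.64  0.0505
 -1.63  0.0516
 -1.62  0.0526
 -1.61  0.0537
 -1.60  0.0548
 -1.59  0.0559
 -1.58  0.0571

T = 0.5;  σ√T = 0.2475
d₁ = [ln(20/30) + (0.022 + ½·0.35²)·0.5] / (σ√T) = (-0.4055 + 0.0416) / 0.2475 = -1.4701 ≈ -1.47
d₂ = -1.4701 − 0.2475 = -1.7176 ≈ -1.72
Pr(exercise) under Q = N(d₂) = 0.0427

0.0427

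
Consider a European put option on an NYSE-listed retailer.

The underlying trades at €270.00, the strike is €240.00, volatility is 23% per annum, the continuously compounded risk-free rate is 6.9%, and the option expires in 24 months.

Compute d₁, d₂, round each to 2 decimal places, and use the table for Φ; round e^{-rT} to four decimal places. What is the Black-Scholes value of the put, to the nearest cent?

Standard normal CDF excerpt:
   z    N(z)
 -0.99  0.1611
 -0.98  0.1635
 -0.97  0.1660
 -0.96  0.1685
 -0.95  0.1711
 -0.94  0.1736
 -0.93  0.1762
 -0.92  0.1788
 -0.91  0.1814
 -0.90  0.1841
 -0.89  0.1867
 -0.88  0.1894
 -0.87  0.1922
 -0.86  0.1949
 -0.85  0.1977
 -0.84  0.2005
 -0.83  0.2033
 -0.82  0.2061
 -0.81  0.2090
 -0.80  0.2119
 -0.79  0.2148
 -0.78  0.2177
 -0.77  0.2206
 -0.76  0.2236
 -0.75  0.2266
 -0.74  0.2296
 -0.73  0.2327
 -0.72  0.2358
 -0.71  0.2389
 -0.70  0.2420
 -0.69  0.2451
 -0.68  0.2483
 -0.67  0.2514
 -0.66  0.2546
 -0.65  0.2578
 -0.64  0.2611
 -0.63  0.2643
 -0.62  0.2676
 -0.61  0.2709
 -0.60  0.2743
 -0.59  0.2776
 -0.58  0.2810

σ√T = 0.23 × 1.4142 = 0.3253
d₁ = [ln(270/240) + (0.069 + ½·0.23²)·2] / (σ√T) = (0.1178 + 0.1909) / 0.3253 = 0.9490 which rounds to 0.95
d₂ = 0.9490 − 0.3253 = 0.6237 which rounds to 0.62
exp(−rT) = exp(−0.069·2) = 0.8711
N(−d₂) = N(-0.62) = 0.2676;  N(−d₁) = N(-0.95) = 0.1711
P = 240·0.8711·0.2676 − 270·0.1711 = 55.9455 − 46.1970 = 9.7485

€9.75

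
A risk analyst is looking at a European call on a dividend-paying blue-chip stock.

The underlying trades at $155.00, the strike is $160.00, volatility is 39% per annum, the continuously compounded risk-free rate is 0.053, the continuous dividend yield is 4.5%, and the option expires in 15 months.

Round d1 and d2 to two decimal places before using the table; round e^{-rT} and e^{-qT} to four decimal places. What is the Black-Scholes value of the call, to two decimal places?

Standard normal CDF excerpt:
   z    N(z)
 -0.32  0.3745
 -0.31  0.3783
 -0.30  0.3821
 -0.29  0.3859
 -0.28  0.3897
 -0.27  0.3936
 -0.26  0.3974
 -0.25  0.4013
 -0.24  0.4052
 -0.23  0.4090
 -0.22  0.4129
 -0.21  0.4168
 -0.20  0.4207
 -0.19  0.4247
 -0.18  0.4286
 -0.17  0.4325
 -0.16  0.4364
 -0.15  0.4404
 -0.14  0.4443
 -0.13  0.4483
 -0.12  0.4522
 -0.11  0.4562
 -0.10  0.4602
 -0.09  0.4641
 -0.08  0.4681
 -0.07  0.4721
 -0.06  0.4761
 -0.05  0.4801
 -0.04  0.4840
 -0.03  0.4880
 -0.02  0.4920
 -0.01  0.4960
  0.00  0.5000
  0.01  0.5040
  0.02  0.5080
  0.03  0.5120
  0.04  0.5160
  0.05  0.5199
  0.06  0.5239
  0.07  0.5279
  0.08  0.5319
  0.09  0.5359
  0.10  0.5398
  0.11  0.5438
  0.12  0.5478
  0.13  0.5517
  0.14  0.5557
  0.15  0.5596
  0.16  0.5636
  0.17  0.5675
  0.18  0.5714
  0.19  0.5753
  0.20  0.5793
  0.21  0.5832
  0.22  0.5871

$24.21

σ√T = 0.39 × 1.1180 = 0.4360
ln(S/K) + (r − q + σ²/2)T = ln(155/160) + (0.053 − 0.045 + 0.39²/2)·1.25 = -0.0317 + 0.1051 = 0.0733
d₁ = 0.0733 / 0.4360 = 0.1681 → 0.17
d₂ = d₁ − σ√T = 0.1681 − 0.4360 = -0.2679 → -0.27
e^(−qT) = e^(−0.045·1.25) = 0.9453;  e^(−rT) = e^(−0.053·1.25) = 0.9359
N(d₁) = N(0.17) = 0.5675;  N(d₂) = N(-0.27) = 0.3936
C = 155·0.9453·0.5675 − 160·0.9359·0.3936 = 83.1510 − 58.9392 = 24.2117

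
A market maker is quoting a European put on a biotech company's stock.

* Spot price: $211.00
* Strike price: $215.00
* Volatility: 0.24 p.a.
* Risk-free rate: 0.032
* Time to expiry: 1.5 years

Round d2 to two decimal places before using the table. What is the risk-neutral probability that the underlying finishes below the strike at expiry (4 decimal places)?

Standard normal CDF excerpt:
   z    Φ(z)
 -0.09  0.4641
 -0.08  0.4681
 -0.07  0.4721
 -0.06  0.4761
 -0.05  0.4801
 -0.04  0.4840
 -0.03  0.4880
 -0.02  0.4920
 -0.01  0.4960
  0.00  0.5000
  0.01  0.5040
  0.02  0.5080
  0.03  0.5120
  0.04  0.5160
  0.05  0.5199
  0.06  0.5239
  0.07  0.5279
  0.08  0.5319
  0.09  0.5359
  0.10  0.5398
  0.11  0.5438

0.5199

σ√T = 0.24 × 1.2247 = 0.2939
ln(S/K) + (r + σ²/2)T = ln(211/215) + (0.032 + 0.24²/2)·1.5 = -0.0188 + 0.0912 = 0.0724
d₁ = 0.0724 / 0.2939 = 0.2464 ≈ 0.25
d₂ = d₁ − σ√T = 0.2464 − 0.2939 = -0.0476 ≈ -0.05
Pr(exercise) under Q = N(−d₂) = N(0.05) = 0.5199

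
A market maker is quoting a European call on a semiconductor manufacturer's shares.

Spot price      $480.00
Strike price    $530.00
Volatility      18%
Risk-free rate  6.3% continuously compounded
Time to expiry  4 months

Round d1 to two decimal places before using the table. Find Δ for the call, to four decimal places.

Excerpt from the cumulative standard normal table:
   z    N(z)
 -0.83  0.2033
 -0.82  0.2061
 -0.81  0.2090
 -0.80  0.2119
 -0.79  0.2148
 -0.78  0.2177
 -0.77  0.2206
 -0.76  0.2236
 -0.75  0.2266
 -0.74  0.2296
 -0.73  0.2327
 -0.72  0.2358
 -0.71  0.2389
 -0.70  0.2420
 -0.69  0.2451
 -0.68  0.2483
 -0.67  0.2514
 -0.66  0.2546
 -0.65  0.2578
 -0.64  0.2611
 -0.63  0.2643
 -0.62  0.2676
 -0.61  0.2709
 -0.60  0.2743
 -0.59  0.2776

σ√T = 0.18 × 0.5774 = 0.1039
d₁ = [ln(480/530) + (0.063 + 0.18²/2)·0.3333] / 0.1039 = [-0.0991 + 0.0264] / 0.1039 = -0.6995 → -0.70
N(d₁) = N(-0.70) = 0.2420
Δ_call = N(d₁) = 0.2420

0.2420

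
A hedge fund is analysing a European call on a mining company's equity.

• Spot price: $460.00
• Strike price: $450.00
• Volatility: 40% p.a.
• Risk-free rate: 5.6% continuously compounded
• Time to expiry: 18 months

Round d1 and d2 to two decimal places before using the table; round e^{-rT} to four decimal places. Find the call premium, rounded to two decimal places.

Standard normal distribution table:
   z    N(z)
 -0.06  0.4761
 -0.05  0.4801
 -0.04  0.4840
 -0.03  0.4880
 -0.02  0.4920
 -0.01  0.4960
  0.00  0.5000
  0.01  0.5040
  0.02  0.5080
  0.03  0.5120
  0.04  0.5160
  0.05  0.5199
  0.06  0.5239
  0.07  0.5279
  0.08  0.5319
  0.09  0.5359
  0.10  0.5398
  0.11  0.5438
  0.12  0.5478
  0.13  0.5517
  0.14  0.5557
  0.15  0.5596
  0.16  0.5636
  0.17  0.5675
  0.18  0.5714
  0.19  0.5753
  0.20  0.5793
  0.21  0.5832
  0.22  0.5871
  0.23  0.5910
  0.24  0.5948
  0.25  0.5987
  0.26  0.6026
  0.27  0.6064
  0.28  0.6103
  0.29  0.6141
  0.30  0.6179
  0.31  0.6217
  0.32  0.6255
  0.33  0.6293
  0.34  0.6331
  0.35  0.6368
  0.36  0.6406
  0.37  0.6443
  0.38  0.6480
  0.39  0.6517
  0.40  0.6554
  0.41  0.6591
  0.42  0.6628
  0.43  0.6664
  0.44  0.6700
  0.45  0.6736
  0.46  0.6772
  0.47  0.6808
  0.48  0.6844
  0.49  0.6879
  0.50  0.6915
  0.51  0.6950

$109.61

σ√T = 0.4 × 1.2247 = 0.4899
d₁ = [ln(460/450) + (0.056 + 0.4²/2)·1.5] / 0.4899 = [0.0220 + 0.2040] / 0.4899 = 0.4613 ≈ 0.46
d₂ = d₁ − σ√T = 0.4613 − 0.4899 = -0.0286 ≈ -0.03
exp(−rT) = exp(−0.056·1.5) = 0.9194
N(d₁) = N(0.46) = 0.6772;  N(d₂) = N(-0.03) = 0.4880
C = 460·0.6772 − 450·0.9194·0.4880 = 311.5120 − 201.9002 = 109.6118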